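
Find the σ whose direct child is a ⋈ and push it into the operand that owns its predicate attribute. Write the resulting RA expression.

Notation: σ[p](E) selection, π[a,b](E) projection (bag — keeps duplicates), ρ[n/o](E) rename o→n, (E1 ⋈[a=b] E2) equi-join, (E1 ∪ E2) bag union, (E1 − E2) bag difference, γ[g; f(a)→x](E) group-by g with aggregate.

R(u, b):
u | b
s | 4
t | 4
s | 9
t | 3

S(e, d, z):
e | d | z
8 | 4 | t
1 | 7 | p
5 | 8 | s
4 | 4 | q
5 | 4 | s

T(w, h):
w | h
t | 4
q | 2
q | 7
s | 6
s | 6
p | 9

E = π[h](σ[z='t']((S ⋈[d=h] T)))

σ filters on z, owned by the left side.
E' = π[h]((σ[z='t'](S) ⋈[d=h] T))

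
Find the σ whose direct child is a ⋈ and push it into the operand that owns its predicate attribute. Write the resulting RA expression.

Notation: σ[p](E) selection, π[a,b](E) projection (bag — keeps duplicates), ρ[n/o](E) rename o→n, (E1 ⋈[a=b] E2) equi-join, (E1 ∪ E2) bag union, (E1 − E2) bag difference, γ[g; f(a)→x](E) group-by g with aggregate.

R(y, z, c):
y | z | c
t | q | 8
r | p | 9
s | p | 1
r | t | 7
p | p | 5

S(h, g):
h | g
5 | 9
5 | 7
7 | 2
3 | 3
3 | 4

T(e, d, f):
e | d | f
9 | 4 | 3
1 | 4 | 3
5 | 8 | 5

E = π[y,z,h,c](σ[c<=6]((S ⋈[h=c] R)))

σ filters on c, owned by the right side.
E' = π[y,z,h,c]((S ⋈[h=c] σ[c<=6](R)))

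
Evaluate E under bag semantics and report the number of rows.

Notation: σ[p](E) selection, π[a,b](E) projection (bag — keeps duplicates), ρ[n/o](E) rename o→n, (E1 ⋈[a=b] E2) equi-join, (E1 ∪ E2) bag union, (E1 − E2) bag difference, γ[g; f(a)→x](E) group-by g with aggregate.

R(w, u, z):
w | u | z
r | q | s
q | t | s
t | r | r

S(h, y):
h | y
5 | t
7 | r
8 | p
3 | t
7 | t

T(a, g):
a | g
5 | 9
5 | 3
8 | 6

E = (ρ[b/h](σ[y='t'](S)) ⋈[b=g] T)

Per-node cardinality:
  S → 5
  σ[y='t'](S) → 3
  ρ[b/h](σ[y='t'](S)) → 3
  T → 3
  (ρ[b/h](σ[y='t'](S)) ⋈[b=g] T) → 1

|E| = 1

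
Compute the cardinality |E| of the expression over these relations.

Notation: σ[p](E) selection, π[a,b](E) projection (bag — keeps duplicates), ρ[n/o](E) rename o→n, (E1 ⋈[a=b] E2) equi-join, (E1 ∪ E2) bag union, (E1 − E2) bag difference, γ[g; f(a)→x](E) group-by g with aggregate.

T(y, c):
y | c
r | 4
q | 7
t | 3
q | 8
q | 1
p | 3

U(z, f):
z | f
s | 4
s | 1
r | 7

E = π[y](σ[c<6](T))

Row counts bottom-up:
  T → 6
  σ[c<6](T) → 4
  π[y](σ[c<6](T)) → 4

|E| = 4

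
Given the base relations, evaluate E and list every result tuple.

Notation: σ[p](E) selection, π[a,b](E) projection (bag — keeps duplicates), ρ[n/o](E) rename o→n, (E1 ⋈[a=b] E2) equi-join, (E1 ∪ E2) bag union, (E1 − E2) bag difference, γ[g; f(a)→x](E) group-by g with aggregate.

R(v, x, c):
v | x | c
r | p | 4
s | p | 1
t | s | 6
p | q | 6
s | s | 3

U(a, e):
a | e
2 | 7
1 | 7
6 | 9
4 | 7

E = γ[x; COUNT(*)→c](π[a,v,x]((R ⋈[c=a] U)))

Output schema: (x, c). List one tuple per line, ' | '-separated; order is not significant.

Row counts bottom-up:
  R → 5
  U → 4
  (R ⋈[c=a] U) → 4
  π[a,v,x]((R ⋈[c=a] U)) → 4
  γ[x; COUNT(*)→c](π[a,v,x]((R ⋈[c=a] U))) → 3

== RESULT ==
x | c
p | 2
q | 1
s | 1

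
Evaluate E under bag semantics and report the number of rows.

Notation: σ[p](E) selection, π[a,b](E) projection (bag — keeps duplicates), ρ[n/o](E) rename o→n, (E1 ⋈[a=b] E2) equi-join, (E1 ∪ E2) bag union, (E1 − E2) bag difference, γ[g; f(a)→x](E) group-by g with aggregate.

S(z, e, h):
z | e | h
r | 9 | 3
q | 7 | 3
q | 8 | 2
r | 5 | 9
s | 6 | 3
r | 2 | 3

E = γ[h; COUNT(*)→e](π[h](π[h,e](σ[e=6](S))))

Subexpression sizes:
  S → 6
  σ[e=6](S) → 1
  π[h,e](σ[e=6](S)) → 1
  π[h](π[h,e](σ[e=6](S))) → 1
  γ[h; COUNT(*)→e](π[h](π[h,e](σ[e=6](S)))) → 1

|E| = 1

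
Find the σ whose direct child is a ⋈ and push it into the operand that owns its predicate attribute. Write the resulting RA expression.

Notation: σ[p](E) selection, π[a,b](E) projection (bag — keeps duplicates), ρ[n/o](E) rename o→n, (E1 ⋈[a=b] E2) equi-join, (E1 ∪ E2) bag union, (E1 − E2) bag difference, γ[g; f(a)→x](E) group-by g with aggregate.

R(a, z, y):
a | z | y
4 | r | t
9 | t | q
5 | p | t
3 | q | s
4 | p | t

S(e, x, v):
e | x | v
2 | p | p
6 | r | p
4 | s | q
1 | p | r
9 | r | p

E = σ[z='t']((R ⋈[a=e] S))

σ filters on z, owned by the left side.
E' = (σ[z='t'](R) ⋈[a=e] S)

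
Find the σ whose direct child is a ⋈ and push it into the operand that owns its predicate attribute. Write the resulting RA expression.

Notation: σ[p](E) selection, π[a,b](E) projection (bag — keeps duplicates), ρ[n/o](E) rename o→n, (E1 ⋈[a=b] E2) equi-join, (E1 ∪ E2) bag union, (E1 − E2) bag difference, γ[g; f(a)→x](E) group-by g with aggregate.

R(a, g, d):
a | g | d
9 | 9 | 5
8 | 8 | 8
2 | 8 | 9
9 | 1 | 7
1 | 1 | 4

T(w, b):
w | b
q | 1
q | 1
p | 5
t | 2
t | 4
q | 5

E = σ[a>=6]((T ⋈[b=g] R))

σ filters on a, owned by the right side.
E' = (T ⋈[b=g] σ[a>=6](R))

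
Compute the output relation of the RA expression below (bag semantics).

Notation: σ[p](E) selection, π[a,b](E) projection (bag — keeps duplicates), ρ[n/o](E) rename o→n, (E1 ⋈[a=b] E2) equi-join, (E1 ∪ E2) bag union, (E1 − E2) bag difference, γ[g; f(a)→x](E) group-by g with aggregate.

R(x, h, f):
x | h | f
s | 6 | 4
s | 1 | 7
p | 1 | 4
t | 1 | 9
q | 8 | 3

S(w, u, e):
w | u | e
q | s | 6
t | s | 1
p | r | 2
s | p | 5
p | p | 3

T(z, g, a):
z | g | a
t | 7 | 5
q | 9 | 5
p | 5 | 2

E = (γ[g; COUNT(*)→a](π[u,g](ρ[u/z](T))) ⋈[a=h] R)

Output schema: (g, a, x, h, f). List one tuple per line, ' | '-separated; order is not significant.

Per-node cardinality:
  T → 3
  ρ[u/z](T) → 3
  π[u,g](ρ[u/z](T)) → 3
  γ[g; COUNT(*)→a](π[u,g](ρ[u/z](T))) → 3
  R → 5
  (γ[g; COUNT(*)→a](π[u,g](ρ[u/z](T))) ⋈[a=h] R) → 9

== RESULT ==
g | a | x | h | f
5 | 1 | p | 1 | 4
5 | 1 | s | 1 | 7
5 | 1 | t | 1 | 9
7 | 1 | p | 1 | 4
7 | 1 | s | 1 | 7
7 | 1 | t | 1 | 9
9 | 1 | p | 1 | 4
9 | 1 | s | 1 | 7
9 | 1 | t | 1 | 9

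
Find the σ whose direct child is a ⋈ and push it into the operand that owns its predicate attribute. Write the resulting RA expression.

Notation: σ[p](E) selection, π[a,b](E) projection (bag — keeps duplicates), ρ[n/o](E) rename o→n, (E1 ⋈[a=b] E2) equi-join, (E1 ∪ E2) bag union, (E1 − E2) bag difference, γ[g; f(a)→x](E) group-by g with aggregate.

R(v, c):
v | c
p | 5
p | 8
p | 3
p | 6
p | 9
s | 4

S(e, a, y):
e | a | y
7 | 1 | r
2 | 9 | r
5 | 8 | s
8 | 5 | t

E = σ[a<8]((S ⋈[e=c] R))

σ filters on a, owned by the left side.
E' = (σ[a<8](S) ⋈[e=c] R)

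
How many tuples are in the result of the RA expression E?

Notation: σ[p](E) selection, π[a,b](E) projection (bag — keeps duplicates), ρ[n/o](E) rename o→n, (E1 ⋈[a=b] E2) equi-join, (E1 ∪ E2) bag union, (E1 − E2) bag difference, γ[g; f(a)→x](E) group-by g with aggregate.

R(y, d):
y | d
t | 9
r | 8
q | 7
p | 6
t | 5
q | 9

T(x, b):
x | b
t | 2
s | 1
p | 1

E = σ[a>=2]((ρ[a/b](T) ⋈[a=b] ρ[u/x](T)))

Row counts bottom-up:
  T → 3
  ρ[a/b](T) → 3
  T → 3
  ρ[u/x](T) → 3
  (ρ[a/b](T) ⋈[a=b] ρ[u/x](T)) → 5
  σ[a>=2]((ρ[a/b](T) ⋈[a=b] ρ[u/x](T))) → 1

|E| = 1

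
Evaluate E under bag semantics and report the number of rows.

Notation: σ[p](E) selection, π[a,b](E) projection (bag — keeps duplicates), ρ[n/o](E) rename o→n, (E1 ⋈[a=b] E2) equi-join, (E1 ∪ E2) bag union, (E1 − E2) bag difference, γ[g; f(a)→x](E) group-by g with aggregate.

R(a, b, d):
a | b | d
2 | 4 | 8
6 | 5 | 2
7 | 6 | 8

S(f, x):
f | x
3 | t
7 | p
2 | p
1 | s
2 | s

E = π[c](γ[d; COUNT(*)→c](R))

Per-node cardinality:
  R → 3
  γ[d; COUNT(*)→c](R) → 2
  π[c](γ[d; COUNT(*)→c](R)) → 2

|E| = 2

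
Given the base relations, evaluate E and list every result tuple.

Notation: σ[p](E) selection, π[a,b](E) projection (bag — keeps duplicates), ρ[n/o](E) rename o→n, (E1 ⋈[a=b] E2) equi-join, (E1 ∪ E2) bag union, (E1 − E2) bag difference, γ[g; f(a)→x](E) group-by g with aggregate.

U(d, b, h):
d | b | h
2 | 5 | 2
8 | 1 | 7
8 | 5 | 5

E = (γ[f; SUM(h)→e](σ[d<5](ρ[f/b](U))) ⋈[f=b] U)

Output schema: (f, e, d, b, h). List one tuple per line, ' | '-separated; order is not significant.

Stepwise |·|:
  U → 3
  ρ[f/b](U) → 3
  σ[d<5](ρ[f/b](U)) → 1
  γ[f; SUM(h)→e](σ[d<5](ρ[f/b](U))) → 1
  U → 3
  (γ[f; SUM(h)→e](σ[d<5](ρ[f/b](U))) ⋈[f=b] U) → 2

== RESULT ==
f | e | d | b | h
5 | 2 | 2 | 5 | 2
5 | 2 | 8 | 5 | 5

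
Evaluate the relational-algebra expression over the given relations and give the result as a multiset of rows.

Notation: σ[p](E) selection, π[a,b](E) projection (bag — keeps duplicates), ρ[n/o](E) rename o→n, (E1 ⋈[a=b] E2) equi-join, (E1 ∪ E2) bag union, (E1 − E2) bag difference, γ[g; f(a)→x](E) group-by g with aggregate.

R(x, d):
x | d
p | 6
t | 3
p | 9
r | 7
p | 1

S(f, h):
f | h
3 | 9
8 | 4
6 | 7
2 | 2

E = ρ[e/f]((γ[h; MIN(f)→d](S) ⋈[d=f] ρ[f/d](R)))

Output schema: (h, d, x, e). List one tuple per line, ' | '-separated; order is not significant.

Per-node cardinality:
  S → 4
  γ[h; MIN(f)→d](S) → 4
  R → 5
  ρ[f/d](R) → 5
  (γ[h; MIN(f)→d](S) ⋈[d=f] ρ[f/d](R)) → 2
  ρ[e/f]((γ[h; MIN(f)→d](S) ⋈[d=f] ρ[f/d](R))) → 2

== RESULT ==
h | d | x | e
7 | 6 | p | 6
9 | 3 | t | 3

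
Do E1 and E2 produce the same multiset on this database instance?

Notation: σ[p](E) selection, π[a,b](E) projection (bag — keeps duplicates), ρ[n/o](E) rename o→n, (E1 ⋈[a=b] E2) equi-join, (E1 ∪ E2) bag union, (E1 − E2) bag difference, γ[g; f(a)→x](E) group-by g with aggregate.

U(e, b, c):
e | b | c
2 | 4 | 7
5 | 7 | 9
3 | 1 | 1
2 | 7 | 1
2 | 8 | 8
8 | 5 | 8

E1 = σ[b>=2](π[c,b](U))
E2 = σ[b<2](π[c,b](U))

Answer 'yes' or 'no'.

E1 row counts bottom-up:
  U → 6
  π[c,b](U) → 6
  σ[b>=2](π[c,b](U)) → 5
E2 row counts bottom-up:
  U → 6
  π[c,b](U) → 6
  σ[b<2](π[c,b](U)) → 1

E1 result:
c | b
1 | 7
7 | 4
8 | 5
8 | 8
9 | 7
E2 result:
c | b
1 | 1
Witness: (8, 8) appears 1× in E1 but 0× in E2.

no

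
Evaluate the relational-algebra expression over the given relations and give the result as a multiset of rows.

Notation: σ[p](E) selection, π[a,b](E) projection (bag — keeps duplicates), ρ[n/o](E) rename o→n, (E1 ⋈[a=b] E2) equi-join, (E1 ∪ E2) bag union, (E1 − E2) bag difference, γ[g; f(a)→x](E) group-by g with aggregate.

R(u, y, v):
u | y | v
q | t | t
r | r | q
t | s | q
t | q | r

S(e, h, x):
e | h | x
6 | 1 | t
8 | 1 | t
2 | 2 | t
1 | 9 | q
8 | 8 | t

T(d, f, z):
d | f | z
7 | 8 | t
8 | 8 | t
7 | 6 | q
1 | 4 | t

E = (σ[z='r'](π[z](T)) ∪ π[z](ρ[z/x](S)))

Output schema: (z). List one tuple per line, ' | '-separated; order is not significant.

Per-node cardinality:
  T → 4
  π[z](T) → 4
  σ[z='r'](π[z](T)) → 0
  S → 5
  ρ[z/x](S) → 5
  π[z](ρ[z/x](S)) → 5
  (σ[z='r'](π[z](T)) ∪ π[z](ρ[z/x](S))) → 5

== RESULT ==
z
q
t
t
t
t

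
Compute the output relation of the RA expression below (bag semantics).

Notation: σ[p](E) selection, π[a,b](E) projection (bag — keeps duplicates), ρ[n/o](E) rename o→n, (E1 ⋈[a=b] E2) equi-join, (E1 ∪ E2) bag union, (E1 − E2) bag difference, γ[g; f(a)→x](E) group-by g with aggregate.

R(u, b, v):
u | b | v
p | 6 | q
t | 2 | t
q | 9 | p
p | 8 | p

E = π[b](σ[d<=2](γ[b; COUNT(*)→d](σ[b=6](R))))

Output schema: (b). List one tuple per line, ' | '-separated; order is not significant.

Subexpression sizes:
  R → 4
  σ[b=6](R) → 1
  γ[b; COUNT(*)→d](σ[b=6](R)) → 1
  σ[d<=2](γ[b; COUNT(*)→d](σ[b=6](R))) → 1
  π[b](σ[d<=2](γ[b; COUNT(*)→d](σ[b=6](R)))) → 1

== RESULT ==
b
6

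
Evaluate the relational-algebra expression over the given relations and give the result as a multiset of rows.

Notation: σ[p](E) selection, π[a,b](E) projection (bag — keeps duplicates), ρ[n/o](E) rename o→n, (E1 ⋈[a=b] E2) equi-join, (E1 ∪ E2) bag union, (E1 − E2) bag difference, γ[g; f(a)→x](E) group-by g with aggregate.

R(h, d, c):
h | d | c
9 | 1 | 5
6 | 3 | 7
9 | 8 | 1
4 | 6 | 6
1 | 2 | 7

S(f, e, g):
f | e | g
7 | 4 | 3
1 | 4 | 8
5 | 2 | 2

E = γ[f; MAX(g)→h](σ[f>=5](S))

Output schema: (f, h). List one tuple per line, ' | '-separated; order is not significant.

Per-node cardinality:
  S → 3
  σ[f>=5](S) → 2
  γ[f; MAX(g)→h](σ[f>=5](S)) → 2

== RESULT ==
f | h
5 | 2
7 | 3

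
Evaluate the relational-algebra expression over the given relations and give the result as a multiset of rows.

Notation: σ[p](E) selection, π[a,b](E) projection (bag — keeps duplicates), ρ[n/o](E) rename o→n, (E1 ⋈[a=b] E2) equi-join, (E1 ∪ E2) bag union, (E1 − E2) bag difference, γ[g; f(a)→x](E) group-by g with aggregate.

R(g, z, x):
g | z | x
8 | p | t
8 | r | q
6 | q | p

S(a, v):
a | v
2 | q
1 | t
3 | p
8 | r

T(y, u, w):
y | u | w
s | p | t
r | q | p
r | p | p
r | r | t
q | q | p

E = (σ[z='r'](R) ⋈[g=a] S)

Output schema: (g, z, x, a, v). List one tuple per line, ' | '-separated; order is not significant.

Row counts bottom-up:
  R → 3
  σ[z='r'](R) → 1
  S → 4
  (σ[z='r'](R) ⋈[g=a] S) → 1

== RESULT ==
g | z | x | a | v
8 | r | q | 8 | r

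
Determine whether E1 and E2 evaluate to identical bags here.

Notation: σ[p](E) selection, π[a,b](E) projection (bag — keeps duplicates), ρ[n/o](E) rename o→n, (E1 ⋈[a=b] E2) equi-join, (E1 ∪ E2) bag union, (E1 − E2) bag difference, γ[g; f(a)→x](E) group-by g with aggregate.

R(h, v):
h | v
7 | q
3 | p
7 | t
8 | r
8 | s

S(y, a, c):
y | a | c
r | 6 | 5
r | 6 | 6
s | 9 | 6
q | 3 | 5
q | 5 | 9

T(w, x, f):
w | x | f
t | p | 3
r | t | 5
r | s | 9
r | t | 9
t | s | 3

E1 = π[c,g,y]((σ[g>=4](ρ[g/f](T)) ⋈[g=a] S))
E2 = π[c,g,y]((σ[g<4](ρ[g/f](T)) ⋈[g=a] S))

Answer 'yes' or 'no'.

E1 stepwise |·|:
  T → 5
  ρ[g/f](T) → 5
  σ[g>=4](ρ[g/f](T)) → 3
  S → 5
  (σ[g>=4](ρ[g/f](T)) ⋈[g=a] S) → 3
  π[c,g,y]((σ[g>=4](ρ[g/f](T)) ⋈[g=a] S)) → 3
E2 stepwise |·|:
  T → 5
  ρ[g/f](T) → 5
  σ[g<4](ρ[g/f](T)) → 2
  S → 5
  (σ[g<4](ρ[g/f](T)) ⋈[g=a] S) → 2
  π[c,g,y]((σ[g<4](ρ[g/f](T)) ⋈[g=a] S)) → 2

E1 result:
c | g | y
6 | 9 | s
6 | 9 | s
9 | 5 | q
E2 result:
c | g | y
5 | 3 | q
5 | 3 | q
Witness: (5, 3, 'q') appears 0× in E1 but 2× in E2.

no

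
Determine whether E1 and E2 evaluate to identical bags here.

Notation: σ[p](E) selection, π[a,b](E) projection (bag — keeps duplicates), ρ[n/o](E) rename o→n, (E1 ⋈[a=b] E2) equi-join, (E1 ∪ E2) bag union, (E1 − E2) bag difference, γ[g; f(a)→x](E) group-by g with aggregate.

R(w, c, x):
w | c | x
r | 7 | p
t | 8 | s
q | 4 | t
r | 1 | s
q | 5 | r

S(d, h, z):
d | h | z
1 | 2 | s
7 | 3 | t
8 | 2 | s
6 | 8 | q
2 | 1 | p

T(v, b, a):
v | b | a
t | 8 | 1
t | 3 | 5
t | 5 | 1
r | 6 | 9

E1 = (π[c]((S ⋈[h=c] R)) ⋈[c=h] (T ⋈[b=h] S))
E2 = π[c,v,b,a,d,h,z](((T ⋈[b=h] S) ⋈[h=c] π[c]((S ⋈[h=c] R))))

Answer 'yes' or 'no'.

E1 per-node cardinality:
  S → 5
  R → 5
  (S ⋈[h=c] R) → 2
  π[c]((S ⋈[h=c] R)) → 2
  T → 4
  S → 5
  (T ⋈[b=h] S) → 2
  (π[c]((S ⋈[h=c] R)) ⋈[c=h] (T ⋈[b=h] S)) → 1
E2 per-node cardinality:
  T → 4
  S → 5
  (T ⋈[b=h] S) → 2
  S → 5
  R → 5
  (S ⋈[h=c] R) → 2
  π[c]((S ⋈[h=c] R)) → 2
  ((T ⋈[b=h] S) ⋈[h=c] π[c]((S ⋈[h=c] R))) → 1
  π[c,v,b,a,d,h,z](((T ⋈[b=h] S) ⋈[h=c] π[c]((S ⋈[h=c] R)))) → 1

E1 and E2 produce the same multiset:
c | v | b | a | d | h | z
8 | t | 8 | 1 | 6 | 8 | q

yes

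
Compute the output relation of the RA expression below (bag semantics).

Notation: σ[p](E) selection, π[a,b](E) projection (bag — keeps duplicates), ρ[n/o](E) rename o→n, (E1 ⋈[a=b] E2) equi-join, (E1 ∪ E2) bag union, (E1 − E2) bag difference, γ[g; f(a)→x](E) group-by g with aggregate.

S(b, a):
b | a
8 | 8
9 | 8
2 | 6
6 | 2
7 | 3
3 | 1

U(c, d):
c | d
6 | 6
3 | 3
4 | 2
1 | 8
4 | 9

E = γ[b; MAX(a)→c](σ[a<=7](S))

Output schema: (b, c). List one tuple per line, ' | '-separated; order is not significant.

Per-node cardinality:
  S → 6
  σ[a<=7](S) → 4
  γ[b; MAX(a)→c](σ[a<=7](S)) → 4

== RESULT ==
b | c
2 | 6
3 | 1
6 | 2
7 | 3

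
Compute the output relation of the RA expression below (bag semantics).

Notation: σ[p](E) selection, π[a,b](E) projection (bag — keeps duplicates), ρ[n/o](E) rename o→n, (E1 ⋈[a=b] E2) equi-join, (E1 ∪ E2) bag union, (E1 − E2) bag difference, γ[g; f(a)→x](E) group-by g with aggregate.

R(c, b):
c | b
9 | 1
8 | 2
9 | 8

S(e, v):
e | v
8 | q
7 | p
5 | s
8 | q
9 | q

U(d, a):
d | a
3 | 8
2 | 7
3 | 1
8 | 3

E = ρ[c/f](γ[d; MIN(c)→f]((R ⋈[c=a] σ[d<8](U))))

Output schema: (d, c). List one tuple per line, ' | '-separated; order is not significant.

Stepwise |·|:
  R → 3
  U → 4
  σ[d<8](U) → 3
  (R ⋈[c=a] σ[d<8](U)) → 1
  γ[d; MIN(c)→f]((R ⋈[c=a] σ[d<8](U))) → 1
  ρ[c/f](γ[d; MIN(c)→f]((R ⋈[c=a] σ[d<8](U)))) → 1

== RESULT ==
d | c
3 | 8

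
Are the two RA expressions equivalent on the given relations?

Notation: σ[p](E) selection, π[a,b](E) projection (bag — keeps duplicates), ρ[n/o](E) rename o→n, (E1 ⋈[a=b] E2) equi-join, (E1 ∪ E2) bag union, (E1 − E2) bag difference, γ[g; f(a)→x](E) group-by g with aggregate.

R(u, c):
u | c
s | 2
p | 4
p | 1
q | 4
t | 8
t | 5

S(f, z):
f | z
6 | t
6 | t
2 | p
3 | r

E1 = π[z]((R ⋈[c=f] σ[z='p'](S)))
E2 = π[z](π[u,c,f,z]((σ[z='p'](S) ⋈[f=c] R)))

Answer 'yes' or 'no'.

E1 stepwise |·|:
  R → 6
  S → 4
  σ[z='p'](S) → 1
  (R ⋈[c=f] σ[z='p'](S)) → 1
  π[z]((R ⋈[c=f] σ[z='p'](S))) → 1
E2 stepwise |·|:
  S → 4
  σ[z='p'](S) → 1
  R → 6
  (σ[z='p'](S) ⋈[f=c] R) → 1
  π[u,c,f,z]((σ[z='p'](S) ⋈[f=c] R)) → 1
  π[z](π[u,c,f,z]((σ[z='p'](S) ⋈[f=c] R))) → 1

E1 and E2 produce the same multiset:
z
p

yes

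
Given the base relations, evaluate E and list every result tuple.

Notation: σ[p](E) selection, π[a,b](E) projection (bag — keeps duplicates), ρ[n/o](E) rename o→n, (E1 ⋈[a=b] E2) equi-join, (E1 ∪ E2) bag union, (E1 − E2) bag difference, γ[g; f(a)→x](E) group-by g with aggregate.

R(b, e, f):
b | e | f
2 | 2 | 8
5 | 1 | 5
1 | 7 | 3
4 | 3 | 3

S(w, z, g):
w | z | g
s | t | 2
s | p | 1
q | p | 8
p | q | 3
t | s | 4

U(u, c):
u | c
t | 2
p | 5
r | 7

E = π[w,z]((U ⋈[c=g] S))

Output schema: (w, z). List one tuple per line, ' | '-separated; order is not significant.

Subexpression sizes:
  U → 3
  S → 5
  (U ⋈[c=g] S) → 1
  π[w,z]((U ⋈[c=g] S)) → 1

== RESULT ==
w | z
s | t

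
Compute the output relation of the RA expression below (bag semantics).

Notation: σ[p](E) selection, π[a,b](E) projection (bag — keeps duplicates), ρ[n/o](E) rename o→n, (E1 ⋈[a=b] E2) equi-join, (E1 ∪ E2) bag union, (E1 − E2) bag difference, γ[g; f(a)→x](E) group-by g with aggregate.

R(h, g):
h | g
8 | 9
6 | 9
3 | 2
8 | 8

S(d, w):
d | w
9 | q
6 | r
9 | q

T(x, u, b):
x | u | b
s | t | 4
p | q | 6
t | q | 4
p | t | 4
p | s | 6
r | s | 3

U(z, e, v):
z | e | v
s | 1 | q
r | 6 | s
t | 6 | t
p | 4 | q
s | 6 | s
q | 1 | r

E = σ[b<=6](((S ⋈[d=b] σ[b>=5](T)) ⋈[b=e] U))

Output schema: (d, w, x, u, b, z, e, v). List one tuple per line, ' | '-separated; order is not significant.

Subexpression sizes:
  S → 3
  T → 6
  σ[b>=5](T) → 2
  (S ⋈[d=b] σ[b>=5](T)) → 2
  U → 6
  ((S ⋈[d=b] σ[b>=5](T)) ⋈[b=e] U) → 6
  σ[b<=6](((S ⋈[d=b] σ[b>=5](T)) ⋈[b=e] U)) → 6

== RESULT ==
d | w | x | u | b | z | e | v
6 | r | p | q | 6 | r | 6 | s
6 | r | p | q | 6 | s | 6 | s
6 | r | p | q | 6 | t | 6 | t
6 | r | p | s | 6 | r | 6 | s
6 | r | p | s | 6 | s | 6 | s
6 | r | p | s | 6 | t | 6 | t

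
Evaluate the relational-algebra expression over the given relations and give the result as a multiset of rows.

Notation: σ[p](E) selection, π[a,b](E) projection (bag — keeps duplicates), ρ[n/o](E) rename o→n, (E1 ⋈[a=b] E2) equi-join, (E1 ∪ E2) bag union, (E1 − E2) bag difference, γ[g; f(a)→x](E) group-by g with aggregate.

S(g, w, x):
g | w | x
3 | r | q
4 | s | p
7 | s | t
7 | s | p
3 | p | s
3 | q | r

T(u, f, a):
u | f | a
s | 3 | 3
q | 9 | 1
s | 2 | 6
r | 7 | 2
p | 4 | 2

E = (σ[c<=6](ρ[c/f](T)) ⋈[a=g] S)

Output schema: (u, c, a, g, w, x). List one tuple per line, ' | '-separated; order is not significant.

Subexpression sizes:
  T → 5
  ρ[c/f](T) → 5
  σ[c<=6](ρ[c/f](T)) → 3
  S → 6
  (σ[c<=6](ρ[c/f](T)) ⋈[a=g] S) → 3

== RESULT ==
u | c | a | g | w | x
s | 3 | 3 | 3 | p | s
s | 3 | 3 | 3 | q | r
s | 3 | 3 | 3 | r | q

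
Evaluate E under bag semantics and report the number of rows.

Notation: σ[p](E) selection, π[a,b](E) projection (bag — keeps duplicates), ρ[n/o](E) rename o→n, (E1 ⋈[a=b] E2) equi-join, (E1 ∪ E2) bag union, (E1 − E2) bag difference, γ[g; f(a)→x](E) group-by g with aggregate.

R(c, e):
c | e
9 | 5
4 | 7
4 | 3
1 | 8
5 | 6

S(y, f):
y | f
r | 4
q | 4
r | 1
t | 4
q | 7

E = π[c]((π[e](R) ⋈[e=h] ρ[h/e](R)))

Stepwise |·|:
  R → 5
  π[e](R) → 5
  R → 5
  ρ[h/e](R) → 5
  (π[e](R) ⋈[e=h] ρ[h/e](R)) → 5
  π[c]((π[e](R) ⋈[e=h] ρ[h/e](R))) → 5

|E| = 5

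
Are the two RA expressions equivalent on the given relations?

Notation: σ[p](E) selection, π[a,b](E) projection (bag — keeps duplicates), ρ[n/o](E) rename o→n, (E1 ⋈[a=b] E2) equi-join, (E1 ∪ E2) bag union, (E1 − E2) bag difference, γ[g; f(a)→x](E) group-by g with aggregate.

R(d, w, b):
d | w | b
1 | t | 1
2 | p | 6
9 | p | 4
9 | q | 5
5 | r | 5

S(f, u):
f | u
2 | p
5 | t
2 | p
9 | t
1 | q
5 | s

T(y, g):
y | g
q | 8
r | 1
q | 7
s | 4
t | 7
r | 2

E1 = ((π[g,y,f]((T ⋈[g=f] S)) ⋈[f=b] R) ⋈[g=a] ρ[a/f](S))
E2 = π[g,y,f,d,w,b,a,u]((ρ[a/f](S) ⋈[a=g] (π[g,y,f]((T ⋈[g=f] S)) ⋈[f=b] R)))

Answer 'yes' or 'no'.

E1 stepwise |·|:
  T → 6
  S → 6
  (T ⋈[g=f] S) → 3
  π[g,y,f]((T ⋈[g=f] S)) → 3
  R → 5
  (π[g,y,f]((T ⋈[g=f] S)) ⋈[f=b] R) → 1
  S → 6
  ρ[a/f](S) → 6
  ((π[g,y,f]((T ⋈[g=f] S)) ⋈[f=b] R) ⋈[g=a] ρ[a/f](S)) → 1
E2 stepwise |·|:
  S → 6
  ρ[a/f](S) → 6
  T → 6
  S → 6
  (T ⋈[g=f] S) → 3
  π[g,y,f]((T ⋈[g=f] S)) → 3
  R → 5
  (π[g,y,f]((T ⋈[g=f] S)) ⋈[f=b] R) → 1
  (ρ[a/f](S) ⋈[a=g] (π[g,y,f]((T ⋈[g=f] S)) ⋈[f=b] R)) → 1
  π[g,y,f,d,w,b,a,u]((ρ[a/f](S) ⋈[a=g] (π[g,y,f]((T ⋈[g=f] S)) ⋈[f=b] R))) → 1

E1 and E2 produce the same multiset:
g | y | f | d | w | b | a | u
1 | r | 1 | 1 | t | 1 | 1 | q

yes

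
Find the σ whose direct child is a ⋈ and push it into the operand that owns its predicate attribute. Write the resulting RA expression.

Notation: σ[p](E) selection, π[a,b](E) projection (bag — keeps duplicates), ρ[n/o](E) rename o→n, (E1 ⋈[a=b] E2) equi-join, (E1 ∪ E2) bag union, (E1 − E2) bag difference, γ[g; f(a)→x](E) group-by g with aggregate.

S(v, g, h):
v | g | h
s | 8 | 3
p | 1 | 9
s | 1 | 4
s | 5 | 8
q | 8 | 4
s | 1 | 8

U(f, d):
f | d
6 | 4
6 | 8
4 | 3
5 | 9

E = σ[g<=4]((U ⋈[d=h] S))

σ filters on g, owned by the right side.
E' = (U ⋈[d=h] σ[g<=4](S))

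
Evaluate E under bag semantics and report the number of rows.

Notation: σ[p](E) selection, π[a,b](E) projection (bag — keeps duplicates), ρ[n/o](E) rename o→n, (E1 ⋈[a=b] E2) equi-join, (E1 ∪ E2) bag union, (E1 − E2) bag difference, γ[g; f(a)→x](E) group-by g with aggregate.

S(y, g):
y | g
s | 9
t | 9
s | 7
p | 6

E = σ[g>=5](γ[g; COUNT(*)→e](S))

Stepwise |·|:
  S → 4
  γ[g; COUNT(*)→e](S) → 3
  σ[g>=5](γ[g; COUNT(*)→e](S)) → 3

|E| = 3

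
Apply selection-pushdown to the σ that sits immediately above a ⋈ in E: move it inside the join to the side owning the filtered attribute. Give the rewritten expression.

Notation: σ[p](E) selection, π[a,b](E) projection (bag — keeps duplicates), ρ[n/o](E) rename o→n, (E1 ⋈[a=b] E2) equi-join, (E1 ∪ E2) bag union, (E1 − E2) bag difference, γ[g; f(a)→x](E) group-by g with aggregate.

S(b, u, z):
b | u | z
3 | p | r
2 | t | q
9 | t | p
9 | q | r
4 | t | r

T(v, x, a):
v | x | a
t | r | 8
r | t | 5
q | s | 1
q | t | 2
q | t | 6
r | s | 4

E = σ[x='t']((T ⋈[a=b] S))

σ filters on x, owned by the left side.
E' = (σ[x='t'](T) ⋈[a=b] S)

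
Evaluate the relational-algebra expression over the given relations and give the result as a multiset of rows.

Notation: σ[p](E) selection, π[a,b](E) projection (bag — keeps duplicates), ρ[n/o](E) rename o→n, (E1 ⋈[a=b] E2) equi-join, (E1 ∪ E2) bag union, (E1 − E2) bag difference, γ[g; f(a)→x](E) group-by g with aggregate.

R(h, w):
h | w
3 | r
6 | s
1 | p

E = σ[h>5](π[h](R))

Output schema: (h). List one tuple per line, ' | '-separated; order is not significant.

Stepwise |·|:
  R → 3
  π[h](R) → 3
  σ[h>5](π[h](R)) → 1

== RESULT ==
h
6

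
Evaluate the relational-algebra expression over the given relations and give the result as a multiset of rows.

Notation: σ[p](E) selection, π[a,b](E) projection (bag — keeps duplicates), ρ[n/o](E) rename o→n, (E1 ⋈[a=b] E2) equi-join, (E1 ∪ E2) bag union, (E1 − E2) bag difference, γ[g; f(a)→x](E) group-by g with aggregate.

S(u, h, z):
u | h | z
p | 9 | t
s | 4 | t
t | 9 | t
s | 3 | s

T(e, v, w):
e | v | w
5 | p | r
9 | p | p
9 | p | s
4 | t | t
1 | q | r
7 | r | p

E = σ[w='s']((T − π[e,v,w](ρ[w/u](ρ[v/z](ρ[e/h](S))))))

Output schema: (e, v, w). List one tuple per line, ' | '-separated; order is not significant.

Row counts bottom-up:
  T → 6
  S → 4
  ρ[e/h](S) → 4
  ρ[v/z](ρ[e/h](S)) → 4
  ρ[w/u](ρ[v/z](ρ[e/h](S))) → 4
  π[e,v,w](ρ[w/u](ρ[v/z](ρ[e/h](S)))) → 4
  (T − π[e,v,w](ρ[w/u](ρ[v/z](ρ[e/h](S))))) → 6
  σ[w='s']((T − π[e,v,w](ρ[w/u](ρ[v/z](ρ[e/h](S)))))) → 1

== RESULT ==
e | v | w
9 | p | s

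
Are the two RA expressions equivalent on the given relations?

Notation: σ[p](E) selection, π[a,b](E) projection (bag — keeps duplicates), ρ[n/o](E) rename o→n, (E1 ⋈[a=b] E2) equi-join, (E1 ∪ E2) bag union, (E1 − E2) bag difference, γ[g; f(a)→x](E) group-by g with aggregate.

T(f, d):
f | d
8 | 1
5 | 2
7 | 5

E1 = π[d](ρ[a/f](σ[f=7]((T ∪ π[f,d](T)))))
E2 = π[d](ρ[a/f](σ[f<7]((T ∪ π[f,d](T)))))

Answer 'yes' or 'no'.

E1 per-node cardinality:
  T → 3
  T → 3
  π[f,d](T) → 3
  (T ∪ π[f,d](T)) → 6
  σ[f=7]((T ∪ π[f,d](T))) → 2
  ρ[a/f](σ[f=7]((T ∪ π[f,d](T)))) → 2
  π[d](ρ[a/f](σ[f=7]((T ∪ π[f,d](T))))) → 2
E2 per-node cardinality:
  T → 3
  T → 3
  π[f,d](T) → 3
  (T ∪ π[f,d](T)) → 6
  σ[f<7]((T ∪ π[f,d](T))) → 2
  ρ[a/f](σ[f<7]((T ∪ π[f,d](T)))) → 2
  π[d](ρ[a/f](σ[f<7]((T ∪ π[f,d](T))))) → 2

E1 result:
d
5
5
E2 result:
d
2
2
Witness: (2,) appears 0× in E1 but 2× in E2.

no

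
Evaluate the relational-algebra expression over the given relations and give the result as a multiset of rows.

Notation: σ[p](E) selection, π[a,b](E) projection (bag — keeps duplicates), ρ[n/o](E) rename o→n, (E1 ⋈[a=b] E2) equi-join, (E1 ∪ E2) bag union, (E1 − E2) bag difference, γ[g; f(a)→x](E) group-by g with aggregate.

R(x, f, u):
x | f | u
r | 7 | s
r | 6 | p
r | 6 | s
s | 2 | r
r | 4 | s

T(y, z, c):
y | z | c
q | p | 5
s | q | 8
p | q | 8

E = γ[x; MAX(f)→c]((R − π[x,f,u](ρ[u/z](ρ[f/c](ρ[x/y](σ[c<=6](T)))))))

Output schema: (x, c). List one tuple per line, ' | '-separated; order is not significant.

Stepwise |·|:
  R → 5
  T → 3
  σ[c<=6](T) → 1
  ρ[x/y](σ[c<=6](T)) → 1
  ρ[f/c](ρ[x/y](σ[c<=6](T))) → 1
  ρ[u/z](ρ[f/c](ρ[x/y](σ[c<=6](T)))) → 1
  π[x,f,u](ρ[u/z](ρ[f/c](ρ[x/y](σ[c<=6](T))))) → 1
  (R − π[x,f,u](ρ[u/z](ρ[f/c](ρ[x/y](σ[c<=6](T)))))) → 5
  γ[x; MAX(f)→c]((R − π[x,f,u](ρ[u/z](ρ[f/c](ρ[x/y](σ[c<=6](T))))))) → 2

== RESULT ==
x | c
r | 7
s | 2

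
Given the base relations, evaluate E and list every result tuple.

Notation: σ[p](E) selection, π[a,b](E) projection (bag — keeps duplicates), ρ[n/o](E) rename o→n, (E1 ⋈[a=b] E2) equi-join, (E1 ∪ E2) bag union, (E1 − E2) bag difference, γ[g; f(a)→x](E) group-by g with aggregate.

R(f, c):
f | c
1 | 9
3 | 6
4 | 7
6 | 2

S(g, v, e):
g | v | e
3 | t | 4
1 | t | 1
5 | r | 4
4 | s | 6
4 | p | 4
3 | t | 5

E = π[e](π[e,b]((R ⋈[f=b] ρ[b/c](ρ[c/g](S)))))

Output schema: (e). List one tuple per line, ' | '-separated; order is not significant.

Subexpression sizes:
  R → 4
  S → 6
  ρ[c/g](S) → 6
  ρ[b/c](ρ[c/g](S)) → 6
  (R ⋈[f=b] ρ[b/c](ρ[c/g](S))) → 5
  π[e,b]((R ⋈[f=b] ρ[b/c](ρ[c/g](S)))) → 5
  π[e](π[e,b]((R ⋈[f=b] ρ[b/c](ρ[c/g](S))))) → 5

== RESULT ==
e
1
4
4
5
6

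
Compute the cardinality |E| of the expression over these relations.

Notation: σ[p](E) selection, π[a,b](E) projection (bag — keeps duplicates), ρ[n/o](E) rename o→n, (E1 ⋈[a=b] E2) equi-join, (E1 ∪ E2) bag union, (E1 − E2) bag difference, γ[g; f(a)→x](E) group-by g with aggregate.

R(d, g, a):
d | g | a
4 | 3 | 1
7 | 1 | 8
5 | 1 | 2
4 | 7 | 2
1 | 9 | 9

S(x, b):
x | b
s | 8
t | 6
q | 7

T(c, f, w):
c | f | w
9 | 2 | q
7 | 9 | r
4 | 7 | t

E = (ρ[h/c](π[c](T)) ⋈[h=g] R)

Row counts bottom-up:
  T → 3
  π[c](T) → 3
  ρ[h/c](π[c](T)) → 3
  R → 5
  (ρ[h/c](π[c](T)) ⋈[h=g] R) → 2

|E| = 2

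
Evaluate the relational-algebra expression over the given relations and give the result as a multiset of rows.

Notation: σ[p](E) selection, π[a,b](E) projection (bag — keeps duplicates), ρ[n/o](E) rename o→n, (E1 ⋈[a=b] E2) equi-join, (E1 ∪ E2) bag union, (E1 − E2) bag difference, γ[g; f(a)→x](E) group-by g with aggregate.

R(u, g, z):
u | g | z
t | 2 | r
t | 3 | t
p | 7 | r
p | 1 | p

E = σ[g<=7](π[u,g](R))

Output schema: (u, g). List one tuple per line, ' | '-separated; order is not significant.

Stepwise |·|:
  R → 4
  π[u,g](R) → 4
  σ[g<=7](π[u,g](R)) → 4

== RESULT ==
u | g
p | 1
p | 7
t | 2
t | 3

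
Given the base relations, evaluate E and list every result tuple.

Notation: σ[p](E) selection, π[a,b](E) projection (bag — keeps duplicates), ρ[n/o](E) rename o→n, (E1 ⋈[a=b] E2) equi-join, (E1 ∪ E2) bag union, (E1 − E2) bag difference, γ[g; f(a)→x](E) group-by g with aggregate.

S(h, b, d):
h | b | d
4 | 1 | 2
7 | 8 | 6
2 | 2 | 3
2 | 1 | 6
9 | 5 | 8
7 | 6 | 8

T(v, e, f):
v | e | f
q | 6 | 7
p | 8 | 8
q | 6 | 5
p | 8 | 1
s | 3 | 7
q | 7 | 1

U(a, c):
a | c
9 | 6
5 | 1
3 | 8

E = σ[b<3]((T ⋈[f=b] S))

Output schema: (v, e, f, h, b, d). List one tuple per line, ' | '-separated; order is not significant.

Per-node cardinality:
  T → 6
  S → 6
  (T ⋈[f=b] S) → 6
  σ[b<3]((T ⋈[f=b] S)) → 4

== RESULT ==
v | e | f | h | b | d
p | 8 | 1 | 2 | 1 | 6
p | 8 | 1 | 4 | 1 | 2
q | 7 | 1 | 2 | 1 | 6
q | 7 | 1 | 4 | 1 | 2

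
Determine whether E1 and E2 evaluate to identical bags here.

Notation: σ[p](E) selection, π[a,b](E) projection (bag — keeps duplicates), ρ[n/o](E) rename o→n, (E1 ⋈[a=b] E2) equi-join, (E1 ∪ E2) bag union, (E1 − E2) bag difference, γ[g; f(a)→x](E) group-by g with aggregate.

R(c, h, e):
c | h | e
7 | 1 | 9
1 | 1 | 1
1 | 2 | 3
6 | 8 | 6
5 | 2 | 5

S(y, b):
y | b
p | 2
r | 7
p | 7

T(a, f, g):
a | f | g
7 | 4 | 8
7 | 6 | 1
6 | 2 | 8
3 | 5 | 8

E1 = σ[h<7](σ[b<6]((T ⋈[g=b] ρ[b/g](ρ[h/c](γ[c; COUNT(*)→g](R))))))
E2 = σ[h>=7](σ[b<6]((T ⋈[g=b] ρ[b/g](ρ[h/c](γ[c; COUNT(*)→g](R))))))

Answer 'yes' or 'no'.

E1 per-node cardinality:
  T → 4
  R → 5
  γ[c; COUNT(*)→g](R) → 4
  ρ[h/c](γ[c; COUNT(*)→g](R)) → 4
  ρ[b/g](ρ[h/c](γ[c; COUNT(*)→g](R))) → 4
  (T ⋈[g=b] ρ[b/g](ρ[h/c](γ[c; COUNT(*)→g](R)))) → 3
  σ[b<6]((T ⋈[g=b] ρ[b/g](ρ[h/c](γ[c; COUNT(*)→g](R))))) → 3
  σ[h<7](σ[b<6]((T ⋈[g=b] ρ[b/g](ρ[h/c](γ[c; COUNT(*)→g](R)))))) → 2
E2 per-node cardinality:
  T → 4
  R → 5
  γ[c; COUNT(*)→g](R) → 4
  ρ[h/c](γ[c; COUNT(*)→g](R)) → 4
  ρ[b/g](ρ[h/c](γ[c; COUNT(*)→g](R))) → 4
  (T ⋈[g=b] ρ[b/g](ρ[h/c](γ[c; COUNT(*)→g](R)))) → 3
  σ[b<6]((T ⋈[g=b] ρ[b/g](ρ[h/c](γ[c; COUNT(*)→g](R))))) → 3
  σ[h>=7](σ[b<6]((T ⋈[g=b] ρ[b/g](ρ[h/c](γ[c; COUNT(*)→g](R)))))) → 1

E1 result:
a | f | g | h | b
7 | 6 | 1 | 5 | 1
7 | 6 | 1 | 6 | 1
E2 result:
a | f | g | h | b
7 | 6 | 1 | 7 | 1
Witness: (7, 6, 1, 6, 1) appears 1× in E1 but 0× in E2.

no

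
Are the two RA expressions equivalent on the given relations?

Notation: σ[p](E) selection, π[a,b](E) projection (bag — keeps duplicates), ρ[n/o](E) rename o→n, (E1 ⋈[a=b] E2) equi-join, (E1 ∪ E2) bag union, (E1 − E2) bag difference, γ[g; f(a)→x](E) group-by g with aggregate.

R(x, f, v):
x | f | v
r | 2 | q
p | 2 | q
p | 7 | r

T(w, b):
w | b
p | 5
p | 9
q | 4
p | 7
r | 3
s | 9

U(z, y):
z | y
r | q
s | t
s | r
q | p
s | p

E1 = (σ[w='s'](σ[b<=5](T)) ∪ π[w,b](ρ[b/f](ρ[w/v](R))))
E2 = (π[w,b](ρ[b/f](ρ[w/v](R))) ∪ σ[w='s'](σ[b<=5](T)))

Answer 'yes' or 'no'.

E1 per-node cardinality:
  T → 6
  σ[b<=5](T) → 3
  σ[w='s'](σ[b<=5](T)) → 0
  R → 3
  ρ[w/v](R) → 3
  ρ[b/f](ρ[w/v](R)) → 3
  π[w,b](ρ[b/f](ρ[w/v](R))) → 3
  (σ[w='s'](σ[b<=5](T)) ∪ π[w,b](ρ[b/f](ρ[w/v](R)))) → 3
E2 per-node cardinality:
  R → 3
  ρ[w/v](R) → 3
  ρ[b/f](ρ[w/v](R)) → 3
  π[w,b](ρ[b/f](ρ[w/v](R))) → 3
  T → 6
  σ[b<=5](T) → 3
  σ[w='s'](σ[b<=5](T)) → 0
  (π[w,b](ρ[b/f](ρ[w/v](R))) ∪ σ[w='s'](σ[b<=5](T))) → 3

E1 and E2 produce the same multiset:
w | b
q | 2
q | 2
r | 7

yes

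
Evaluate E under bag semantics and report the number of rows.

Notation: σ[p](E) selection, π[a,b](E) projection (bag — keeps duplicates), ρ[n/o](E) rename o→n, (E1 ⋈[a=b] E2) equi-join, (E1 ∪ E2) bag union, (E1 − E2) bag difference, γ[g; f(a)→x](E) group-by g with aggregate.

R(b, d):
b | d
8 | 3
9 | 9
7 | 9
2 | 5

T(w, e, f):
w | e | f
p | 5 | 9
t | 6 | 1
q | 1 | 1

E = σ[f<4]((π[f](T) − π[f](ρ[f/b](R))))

Row counts bottom-up:
  T → 3
  π[f](T) → 3
  R → 4
  ρ[f/b](R) → 4
  π[f](ρ[f/b](R)) → 4
  (π[f](T) − π[f](ρ[f/b](R))) → 2
  σ[f<4]((π[f](T) − π[f](ρ[f/b](R)))) → 2

|E| = 2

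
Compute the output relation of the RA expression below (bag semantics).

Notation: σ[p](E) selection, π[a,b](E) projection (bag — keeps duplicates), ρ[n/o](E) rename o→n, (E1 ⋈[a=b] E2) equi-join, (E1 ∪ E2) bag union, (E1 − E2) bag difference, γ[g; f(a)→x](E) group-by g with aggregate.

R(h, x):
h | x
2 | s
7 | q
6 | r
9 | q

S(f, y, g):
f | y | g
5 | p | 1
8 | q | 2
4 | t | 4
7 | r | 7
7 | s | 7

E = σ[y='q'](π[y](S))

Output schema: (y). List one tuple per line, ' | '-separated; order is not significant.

Subexpression sizes:
  S → 5
  π[y](S) → 5
  σ[y='q'](π[y](S)) → 1

== RESULT ==
y
q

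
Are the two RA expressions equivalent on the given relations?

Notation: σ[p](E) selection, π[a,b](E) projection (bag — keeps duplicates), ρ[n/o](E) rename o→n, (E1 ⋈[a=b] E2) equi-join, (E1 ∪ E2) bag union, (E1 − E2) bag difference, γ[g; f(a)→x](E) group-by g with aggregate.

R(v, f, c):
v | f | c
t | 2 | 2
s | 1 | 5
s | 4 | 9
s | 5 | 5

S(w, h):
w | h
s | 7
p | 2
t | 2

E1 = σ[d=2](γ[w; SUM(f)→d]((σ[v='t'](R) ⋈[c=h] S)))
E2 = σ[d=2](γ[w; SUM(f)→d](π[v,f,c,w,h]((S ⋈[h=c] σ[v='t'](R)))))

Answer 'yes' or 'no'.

E1 per-node cardinality:
  R → 4
  σ[v='t'](R) → 1
  S → 3
  (σ[v='t'](R) ⋈[c=h] S) → 2
  γ[w; SUM(f)→d]((σ[v='t'](R) ⋈[c=h] S)) → 2
  σ[d=2](γ[w; SUM(f)→d]((σ[v='t'](R) ⋈[c=h] S))) → 2
E2 per-node cardinality:
  S → 3
  R → 4
  σ[v='t'](R) → 1
  (S ⋈[h=c] σ[v='t'](R)) → 2
  π[v,f,c,w,h]((S ⋈[h=c] σ[v='t'](R))) → 2
  γ[w; SUM(f)→d](π[v,f,c,w,h]((S ⋈[h=c] σ[v='t'](R)))) → 2
  σ[d=2](γ[w; SUM(f)→d](π[v,f,c,w,h]((S ⋈[h=c] σ[v='t'](R))))) → 2

E1 and E2 produce the same multiset:
w | d
p | 2
t | 2

yes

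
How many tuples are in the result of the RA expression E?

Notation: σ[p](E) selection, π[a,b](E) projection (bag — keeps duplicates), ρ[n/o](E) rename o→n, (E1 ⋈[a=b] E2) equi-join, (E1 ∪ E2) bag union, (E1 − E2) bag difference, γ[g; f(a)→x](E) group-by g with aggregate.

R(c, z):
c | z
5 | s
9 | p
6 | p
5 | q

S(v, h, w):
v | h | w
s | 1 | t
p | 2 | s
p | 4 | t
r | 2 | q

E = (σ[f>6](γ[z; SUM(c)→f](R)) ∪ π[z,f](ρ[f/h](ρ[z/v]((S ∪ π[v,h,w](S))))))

Row counts bottom-up:
  R → 4
  γ[z; SUM(c)→f](R) → 3
  σ[f>6](γ[z; SUM(c)→f](R)) → 1
  S → 4
  S → 4
  π[v,h,w](S) → 4
  (S ∪ π[v,h,w](S)) → 8
  ρ[z/v]((S ∪ π[v,h,w](S))) → 8
  ρ[f/h](ρ[z/v]((S ∪ π[v,h,w](S)))) → 8
  π[z,f](ρ[f/h](ρ[z/v]((S ∪ π[v,h,w](S))))) → 8
  (σ[f>6](γ[z; SUM(c)→f](R)) ∪ π[z,f](ρ[f/h](ρ[z/v]((S ∪ π[v,h,w](S)))))) → 9

|E| = 9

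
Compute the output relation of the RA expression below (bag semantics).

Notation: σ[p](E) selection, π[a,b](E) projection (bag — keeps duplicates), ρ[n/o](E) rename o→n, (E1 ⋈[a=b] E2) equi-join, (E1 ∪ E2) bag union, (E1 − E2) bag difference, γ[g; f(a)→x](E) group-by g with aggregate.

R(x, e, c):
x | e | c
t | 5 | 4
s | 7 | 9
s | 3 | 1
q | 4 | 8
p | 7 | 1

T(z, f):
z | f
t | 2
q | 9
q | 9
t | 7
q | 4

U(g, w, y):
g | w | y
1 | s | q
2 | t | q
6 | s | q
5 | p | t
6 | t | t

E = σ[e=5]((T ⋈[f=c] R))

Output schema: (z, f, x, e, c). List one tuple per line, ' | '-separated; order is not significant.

Row counts bottom-up:
  T → 5
  R → 5
  (T ⋈[f=c] R) → 3
  σ[e=5]((T ⋈[f=c] R)) → 1

== RESULT ==
z | f | x | e | c
q | 4 | t | 5 | 4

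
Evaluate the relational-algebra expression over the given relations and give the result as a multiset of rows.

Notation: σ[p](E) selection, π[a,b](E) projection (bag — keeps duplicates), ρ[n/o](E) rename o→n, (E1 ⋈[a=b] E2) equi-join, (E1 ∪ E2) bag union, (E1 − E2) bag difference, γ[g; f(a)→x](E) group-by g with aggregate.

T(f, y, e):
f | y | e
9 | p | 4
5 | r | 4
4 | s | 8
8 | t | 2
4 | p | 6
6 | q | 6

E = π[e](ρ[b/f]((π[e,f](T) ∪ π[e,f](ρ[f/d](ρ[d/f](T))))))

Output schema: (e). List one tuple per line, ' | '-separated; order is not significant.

Stepwise |·|:
  T → 6
  π[e,f](T) → 6
  T → 6
  ρ[d/f](T) → 6
  ρ[f/d](ρ[d/f](T)) → 6
  π[e,f](ρ[f/d](ρ[d/f](T))) → 6
  (π[e,f](T) ∪ π[e,f](ρ[f/d](ρ[d/f](T)))) → 12
  ρ[b/f]((π[e,f](T) ∪ π[e,f](ρ[f/d](ρ[d/f](T))))) → 12
  π[e](ρ[b/f]((π[e,f](T) ∪ π[e,f](ρ[f/d](ρ[d/f](T)))))) → 12

== RESULT ==
e
2
2
4
4
4
4
6
6
6
6
8
8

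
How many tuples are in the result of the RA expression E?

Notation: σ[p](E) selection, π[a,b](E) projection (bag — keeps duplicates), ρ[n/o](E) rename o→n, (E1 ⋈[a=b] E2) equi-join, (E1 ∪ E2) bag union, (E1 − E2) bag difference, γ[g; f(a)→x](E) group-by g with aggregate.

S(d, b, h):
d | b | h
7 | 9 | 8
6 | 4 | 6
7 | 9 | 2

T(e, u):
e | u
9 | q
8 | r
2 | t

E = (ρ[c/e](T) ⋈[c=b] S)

Subexpression sizes:
  T → 3
  ρ[c/e](T) → 3
  S → 3
  (ρ[c/e](T) ⋈[c=b] S) → 2

|E| = 2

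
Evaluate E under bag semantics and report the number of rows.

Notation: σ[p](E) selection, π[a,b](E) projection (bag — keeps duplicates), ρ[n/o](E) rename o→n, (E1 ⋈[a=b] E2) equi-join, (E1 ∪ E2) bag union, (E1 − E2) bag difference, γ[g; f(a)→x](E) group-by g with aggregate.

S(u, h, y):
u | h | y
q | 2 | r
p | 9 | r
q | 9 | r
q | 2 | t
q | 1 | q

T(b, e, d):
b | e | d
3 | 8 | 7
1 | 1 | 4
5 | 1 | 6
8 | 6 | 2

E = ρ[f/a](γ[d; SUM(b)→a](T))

Stepwise |·|:
  T → 4
  γ[d; SUM(b)→a](T) → 4
  ρ[f/a](γ[d; SUM(b)→a](T)) → 4

|E| = 4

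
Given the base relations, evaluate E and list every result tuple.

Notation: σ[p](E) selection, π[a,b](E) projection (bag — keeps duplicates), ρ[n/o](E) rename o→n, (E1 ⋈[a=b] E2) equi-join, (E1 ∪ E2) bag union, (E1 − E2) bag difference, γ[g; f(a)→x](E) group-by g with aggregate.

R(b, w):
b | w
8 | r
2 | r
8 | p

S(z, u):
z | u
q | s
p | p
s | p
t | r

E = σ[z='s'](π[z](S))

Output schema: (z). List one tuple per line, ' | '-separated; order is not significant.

Row counts bottom-up:
  S → 4
  π[z](S) → 4
  σ[z='s'](π[z](S)) → 1

== RESULT ==
z
s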